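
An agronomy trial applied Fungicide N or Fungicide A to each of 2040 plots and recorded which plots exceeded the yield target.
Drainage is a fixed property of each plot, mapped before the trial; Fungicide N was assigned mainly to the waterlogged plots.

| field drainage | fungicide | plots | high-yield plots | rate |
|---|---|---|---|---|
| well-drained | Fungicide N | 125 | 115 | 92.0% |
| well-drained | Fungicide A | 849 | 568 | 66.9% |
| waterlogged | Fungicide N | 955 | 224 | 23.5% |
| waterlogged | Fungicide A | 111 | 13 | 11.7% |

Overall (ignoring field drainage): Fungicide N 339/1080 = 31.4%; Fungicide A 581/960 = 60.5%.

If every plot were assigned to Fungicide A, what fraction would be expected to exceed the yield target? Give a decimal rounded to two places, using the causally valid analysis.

0.38

Within every field drainage level Fungicide N has the higher rate, yet pooled Fungicide A does — Simpson's reversal.
Field drainage satisfies the back-door criterion: it is not a descendant of the fungicide, and it blocks the spurious path from fungicide to outcome. Adjusting for it (i.e., using the within-field drainage rates) gives the causal effect.
Standardising Fungicide A to the population field drainage mix: 0.477·568/849 + 0.523·13/111 = 0.381.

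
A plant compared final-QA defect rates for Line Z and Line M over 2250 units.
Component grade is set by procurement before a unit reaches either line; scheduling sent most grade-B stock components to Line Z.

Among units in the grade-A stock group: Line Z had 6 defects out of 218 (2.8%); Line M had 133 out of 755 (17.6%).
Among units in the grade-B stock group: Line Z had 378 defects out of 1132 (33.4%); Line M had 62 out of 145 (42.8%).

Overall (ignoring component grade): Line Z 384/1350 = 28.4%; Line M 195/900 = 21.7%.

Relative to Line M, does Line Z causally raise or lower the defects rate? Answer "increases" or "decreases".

decreases

Component grade differs across lines for reasons unrelated to any effect of the line itself, and it separately predicts the outcome — a classic confounder. We must compare within component grade levels.
Within each level — grade-A stock: 2.8% vs 17.6%; grade-B stock: 33.4% vs 42.8% — Line Z is lower every time.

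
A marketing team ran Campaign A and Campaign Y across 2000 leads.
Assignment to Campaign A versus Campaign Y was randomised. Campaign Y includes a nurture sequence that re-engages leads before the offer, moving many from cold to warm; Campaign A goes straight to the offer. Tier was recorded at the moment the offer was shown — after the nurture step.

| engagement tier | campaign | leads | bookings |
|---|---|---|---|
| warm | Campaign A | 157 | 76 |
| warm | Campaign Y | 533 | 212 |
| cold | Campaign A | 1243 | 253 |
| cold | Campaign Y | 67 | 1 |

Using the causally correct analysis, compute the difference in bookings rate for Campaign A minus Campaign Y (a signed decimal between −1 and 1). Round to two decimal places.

-0.12

Engagement tier lies on the pathway campaign → engagement tier → outcome, so adjusting for it blocks the indirect effect. For the total causal effect of campaign, use the unadjusted pooled rates.
The causal difference is the pooled difference: 0.235 − 0.355 = -0.120.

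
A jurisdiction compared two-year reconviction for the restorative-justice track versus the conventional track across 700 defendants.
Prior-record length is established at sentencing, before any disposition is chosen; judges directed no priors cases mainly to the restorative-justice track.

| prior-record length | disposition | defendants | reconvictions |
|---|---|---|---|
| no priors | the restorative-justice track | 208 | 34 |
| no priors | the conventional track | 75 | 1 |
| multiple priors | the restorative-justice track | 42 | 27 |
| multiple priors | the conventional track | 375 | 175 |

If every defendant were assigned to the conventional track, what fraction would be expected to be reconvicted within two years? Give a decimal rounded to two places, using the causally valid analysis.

the conventional track is lower inside every prior-record length stratum but the restorative-justice track is lower in aggregate. Whether to stratify depends on how prior-record length relates to the disposition.
Here prior-record length is a common cause — it drives both which disposition a case falls under and the outcome. The crude comparison mixes populations; the stratum-specific rates are the causally relevant ones.
Standardising the conventional track to the population prior-record length mix: 0.404·1/75 + 0.596·175/375 = 0.283.

0.28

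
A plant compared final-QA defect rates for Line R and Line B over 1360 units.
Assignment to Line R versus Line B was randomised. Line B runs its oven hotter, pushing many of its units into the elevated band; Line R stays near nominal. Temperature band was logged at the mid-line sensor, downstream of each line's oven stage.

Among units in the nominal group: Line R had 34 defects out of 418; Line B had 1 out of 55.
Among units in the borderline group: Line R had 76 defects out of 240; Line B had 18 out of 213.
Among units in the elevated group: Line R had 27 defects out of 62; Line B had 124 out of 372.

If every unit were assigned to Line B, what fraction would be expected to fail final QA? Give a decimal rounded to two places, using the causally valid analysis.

0.22

In-process temperature band here is a post-treatment variable shaped by the line; conditioning on it would introduce bias rather than remove it. The overall comparison is the causal one.
So P(outcome | do(Line B)) is just the pooled rate for Line B: 143/640 = 0.223.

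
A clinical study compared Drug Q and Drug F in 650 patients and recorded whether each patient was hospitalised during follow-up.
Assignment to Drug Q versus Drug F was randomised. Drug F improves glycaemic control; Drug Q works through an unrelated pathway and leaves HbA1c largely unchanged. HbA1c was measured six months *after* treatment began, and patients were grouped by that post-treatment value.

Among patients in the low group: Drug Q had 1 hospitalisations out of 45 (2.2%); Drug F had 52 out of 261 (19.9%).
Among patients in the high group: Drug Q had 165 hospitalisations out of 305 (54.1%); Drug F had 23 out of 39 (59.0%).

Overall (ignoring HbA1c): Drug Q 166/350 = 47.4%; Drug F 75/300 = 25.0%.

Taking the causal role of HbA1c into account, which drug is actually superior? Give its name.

Drug F

Drug Q is lower inside every HbA1c stratum but Drug F is lower in aggregate. Whether to stratify depends on how HbA1c relates to the drug.
The distribution of HbA1c is itself part of what the drug does — it is an intermediate outcome. Holding it fixed would remove that part of the effect; the total effect is the pooled difference.
Pooled: Drug Q 47.4% vs Drug F 25.0%; Drug F is lower overall.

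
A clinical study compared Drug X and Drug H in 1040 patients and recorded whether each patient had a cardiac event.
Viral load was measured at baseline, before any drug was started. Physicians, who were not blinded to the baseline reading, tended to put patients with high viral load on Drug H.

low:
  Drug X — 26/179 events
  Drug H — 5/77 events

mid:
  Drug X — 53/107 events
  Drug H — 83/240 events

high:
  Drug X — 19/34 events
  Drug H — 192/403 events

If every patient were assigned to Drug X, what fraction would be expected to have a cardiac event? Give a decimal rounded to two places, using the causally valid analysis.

The stratified and pooled comparisons disagree (Drug H wins within each viral load; Drug X wins overall), so the answer turns on the causal role of viral load.
Here viral load is a common cause — it drives both which drug a case falls under and the outcome. The crude comparison mixes populations; the stratum-specific rates are the causally relevant ones.
Standardising Drug X to the population viral load mix: 0.246·26/179 + 0.334·53/107 + 0.420·19/34 = 0.436.

0.44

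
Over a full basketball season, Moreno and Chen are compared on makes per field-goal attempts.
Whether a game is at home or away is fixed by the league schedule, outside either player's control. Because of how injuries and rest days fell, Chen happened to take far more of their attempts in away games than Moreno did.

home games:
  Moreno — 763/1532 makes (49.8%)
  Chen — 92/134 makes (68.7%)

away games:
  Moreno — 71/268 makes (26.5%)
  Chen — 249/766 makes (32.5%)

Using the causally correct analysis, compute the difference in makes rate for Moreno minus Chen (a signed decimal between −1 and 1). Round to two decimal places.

Game venue differs across players for reasons unrelated to any effect of the player itself, and it separately predicts the outcome — a classic confounder. We must compare within game venue levels.
Adjusting over the population distribution of game venue: 0.617·(0.498−0.687) + 0.383·(0.265−0.325) = -0.139.

-0.14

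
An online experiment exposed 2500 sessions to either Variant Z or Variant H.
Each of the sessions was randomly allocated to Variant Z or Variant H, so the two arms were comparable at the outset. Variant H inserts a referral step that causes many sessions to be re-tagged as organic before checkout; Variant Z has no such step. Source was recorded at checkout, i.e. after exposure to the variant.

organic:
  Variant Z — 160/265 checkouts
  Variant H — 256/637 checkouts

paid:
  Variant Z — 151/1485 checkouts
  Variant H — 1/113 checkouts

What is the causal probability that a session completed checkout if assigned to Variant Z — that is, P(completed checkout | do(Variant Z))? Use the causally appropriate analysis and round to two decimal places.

Variant Z is higher inside every traffic source stratum but Variant H is higher in aggregate. Whether to stratify depends on how traffic source relates to the variant.
Traffic source lies on the pathway variant → traffic source → outcome, so adjusting for it blocks the indirect effect. For the total causal effect of variant, use the unadjusted pooled rates.
So P(outcome | do(Variant Z)) is just the pooled rate for Variant Z: 311/1750 = 0.178.

0.18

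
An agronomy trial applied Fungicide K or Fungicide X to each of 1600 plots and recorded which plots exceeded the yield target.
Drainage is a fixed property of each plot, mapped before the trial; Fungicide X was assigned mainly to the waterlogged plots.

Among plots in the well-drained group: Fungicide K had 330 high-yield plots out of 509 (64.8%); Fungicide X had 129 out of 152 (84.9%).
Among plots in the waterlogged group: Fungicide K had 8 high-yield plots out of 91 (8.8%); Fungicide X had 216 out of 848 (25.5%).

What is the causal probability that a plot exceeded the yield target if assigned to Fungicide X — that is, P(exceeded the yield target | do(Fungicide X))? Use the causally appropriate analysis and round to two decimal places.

0.50

Nothing the fungicide does changes field drainage; the imbalance is an allocation artefact. With field drainage also predicting the outcome, the pooled figure is confounded, and the within-stratum comparison is the causal one.
Standardising Fungicide X to the population field drainage mix: 0.413·129/152 + 0.587·216/848 = 0.500.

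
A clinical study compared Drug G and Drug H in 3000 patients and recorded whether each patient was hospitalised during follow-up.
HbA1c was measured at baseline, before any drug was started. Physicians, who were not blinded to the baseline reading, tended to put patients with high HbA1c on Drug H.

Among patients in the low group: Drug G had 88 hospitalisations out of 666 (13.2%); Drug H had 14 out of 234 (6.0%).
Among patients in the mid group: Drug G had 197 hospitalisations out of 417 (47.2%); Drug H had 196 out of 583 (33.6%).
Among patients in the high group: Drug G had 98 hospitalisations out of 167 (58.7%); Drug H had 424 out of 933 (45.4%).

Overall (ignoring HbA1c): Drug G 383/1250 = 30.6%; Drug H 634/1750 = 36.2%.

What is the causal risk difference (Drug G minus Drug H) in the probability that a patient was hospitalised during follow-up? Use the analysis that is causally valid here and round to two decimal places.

+0.12

Within every HbA1c level Drug H has the lower rate, yet pooled Drug G does — Simpson's reversal.
HbA1c is set before the drug has any effect — it is not caused by the drug — and it independently drives the outcome. That makes it a confounder, so the causal comparison is within HbA1c levels.
Adjusting over the population distribution of HbA1c: 0.300·(0.132−0.060) + 0.333·(0.472−0.336) + 0.367·(0.587−0.454) = +0.116.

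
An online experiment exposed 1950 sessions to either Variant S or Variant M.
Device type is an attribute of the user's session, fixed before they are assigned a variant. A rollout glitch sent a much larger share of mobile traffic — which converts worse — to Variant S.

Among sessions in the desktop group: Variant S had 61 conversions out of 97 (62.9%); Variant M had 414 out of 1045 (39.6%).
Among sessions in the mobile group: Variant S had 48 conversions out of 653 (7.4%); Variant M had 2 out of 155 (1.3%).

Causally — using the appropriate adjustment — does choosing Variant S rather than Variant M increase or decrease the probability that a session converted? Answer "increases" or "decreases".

increases

The stratified and pooled comparisons disagree (Variant S wins within each device type; Variant M wins overall), so the answer turns on the causal role of device type.
Since device type is a pre-existing factor (not a product of the variant) and it affects the outcome on its own, it is a confounder. The stratified rates, not the pooled rate, identify the causal effect.
Within each level — desktop: 62.9% vs 39.6%; mobile: 7.4% vs 1.3% — Variant S is higher every time.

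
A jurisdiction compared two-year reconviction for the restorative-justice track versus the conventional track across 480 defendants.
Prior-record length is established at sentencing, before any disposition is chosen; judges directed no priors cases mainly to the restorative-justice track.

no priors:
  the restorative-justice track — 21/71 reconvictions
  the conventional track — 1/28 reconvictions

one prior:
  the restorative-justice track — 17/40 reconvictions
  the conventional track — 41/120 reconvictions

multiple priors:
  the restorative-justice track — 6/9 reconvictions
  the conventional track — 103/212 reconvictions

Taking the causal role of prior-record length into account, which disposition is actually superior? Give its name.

the conventional track

Within every prior-record length level the conventional track has the lower rate, yet pooled the restorative-justice track does — Simpson's reversal.
Here prior-record length is a common cause — it drives both which disposition a case falls under and the outcome. The crude comparison mixes populations; the stratum-specific rates are the causally relevant ones.
Within each level — no priors: 29.6% vs 3.6%; one prior: 42.5% vs 34.2%; multiple priors: 66.7% vs 48.6% — the conventional track is lower every time.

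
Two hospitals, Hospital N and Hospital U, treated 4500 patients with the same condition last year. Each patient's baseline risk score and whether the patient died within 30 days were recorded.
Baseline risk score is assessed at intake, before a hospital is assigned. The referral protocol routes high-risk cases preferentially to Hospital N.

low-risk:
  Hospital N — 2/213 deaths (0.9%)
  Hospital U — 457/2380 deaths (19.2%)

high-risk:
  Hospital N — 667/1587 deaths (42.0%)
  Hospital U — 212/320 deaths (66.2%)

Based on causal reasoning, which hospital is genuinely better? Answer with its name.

Hospital N

Since baseline risk score is a pre-existing factor (not a product of the hospital) and it affects the outcome on its own, it is a confounder. The stratified rates, not the pooled rate, identify the causal effect.
Within each level — low-risk: 0.9% vs 19.2%; high-risk: 42.0% vs 66.2% — Hospital N is lower every time.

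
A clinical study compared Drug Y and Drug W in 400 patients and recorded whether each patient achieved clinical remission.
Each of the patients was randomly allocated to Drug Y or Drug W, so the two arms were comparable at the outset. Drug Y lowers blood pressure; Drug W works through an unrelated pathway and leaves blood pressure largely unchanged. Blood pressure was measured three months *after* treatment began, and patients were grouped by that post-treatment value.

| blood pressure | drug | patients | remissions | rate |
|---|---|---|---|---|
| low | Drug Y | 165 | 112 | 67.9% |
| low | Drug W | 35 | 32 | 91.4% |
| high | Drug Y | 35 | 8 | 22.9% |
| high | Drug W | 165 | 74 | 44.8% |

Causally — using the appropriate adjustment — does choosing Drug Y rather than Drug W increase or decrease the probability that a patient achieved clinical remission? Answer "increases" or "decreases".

increases

Blood pressure here is a post-treatment variable shaped by the drug; conditioning on it would introduce bias rather than remove it. The overall comparison is the causal one.
Pooled: Drug Y 60.0% vs Drug W 53.0%; Drug Y is higher overall.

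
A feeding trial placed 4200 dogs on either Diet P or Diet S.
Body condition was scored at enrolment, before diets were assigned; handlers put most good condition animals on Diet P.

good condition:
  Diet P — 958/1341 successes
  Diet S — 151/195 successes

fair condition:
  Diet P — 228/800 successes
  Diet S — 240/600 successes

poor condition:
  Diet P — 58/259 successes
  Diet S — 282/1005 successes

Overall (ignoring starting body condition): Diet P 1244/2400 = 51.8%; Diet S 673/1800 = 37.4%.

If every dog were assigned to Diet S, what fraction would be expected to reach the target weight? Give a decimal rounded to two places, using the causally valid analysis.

Diet S is higher inside every starting body condition stratum but Diet P is higher in aggregate. Whether to stratify depends on how starting body condition relates to the diet.
Starting body condition satisfies the back-door criterion: it is not a descendant of the diet, and it blocks the spurious path from diet to outcome. Adjusting for it (i.e., using the within-starting body condition rates) gives the causal effect.
Standardising Diet S to the population starting body condition mix: 0.366·151/195 + 0.333·240/600 + 0.301·282/1005 = 0.501.

0.50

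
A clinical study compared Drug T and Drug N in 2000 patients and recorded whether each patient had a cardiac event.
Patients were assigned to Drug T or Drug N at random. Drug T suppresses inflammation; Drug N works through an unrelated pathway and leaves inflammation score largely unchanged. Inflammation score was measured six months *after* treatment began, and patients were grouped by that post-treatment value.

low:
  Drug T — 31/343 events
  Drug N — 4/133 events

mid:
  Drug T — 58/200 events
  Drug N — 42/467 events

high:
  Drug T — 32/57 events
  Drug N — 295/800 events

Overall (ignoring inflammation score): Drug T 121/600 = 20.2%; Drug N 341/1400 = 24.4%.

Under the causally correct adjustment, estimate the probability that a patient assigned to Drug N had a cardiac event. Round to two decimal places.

Inflammation score is recorded after the drug and is itself shifted by it — it sits on the causal path from drug to outcome. Conditioning on a mediator would strip out part of the effect we want; the pooled comparison gives the total causal effect.
So P(outcome | do(Drug N)) is just the pooled rate for Drug N: 341/1400 = 0.244.

0.24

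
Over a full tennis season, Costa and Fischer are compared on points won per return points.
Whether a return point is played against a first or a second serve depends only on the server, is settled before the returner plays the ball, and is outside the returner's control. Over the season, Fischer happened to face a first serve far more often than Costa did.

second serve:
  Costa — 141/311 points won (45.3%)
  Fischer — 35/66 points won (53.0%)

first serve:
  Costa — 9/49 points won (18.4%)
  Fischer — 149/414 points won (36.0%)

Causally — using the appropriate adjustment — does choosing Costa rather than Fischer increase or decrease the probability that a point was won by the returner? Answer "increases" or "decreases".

Within every serve type level Fischer has the higher rate, yet pooled Costa does — Simpson's reversal.
Since serve type is a pre-existing factor (not a product of the player) and it affects the outcome on its own, it is a confounder. The stratified rates, not the pooled rate, identify the causal effect.
Within each level — second serve: 45.3% vs 53.0%; first serve: 18.4% vs 36.0% — Fischer is higher every time.

decreases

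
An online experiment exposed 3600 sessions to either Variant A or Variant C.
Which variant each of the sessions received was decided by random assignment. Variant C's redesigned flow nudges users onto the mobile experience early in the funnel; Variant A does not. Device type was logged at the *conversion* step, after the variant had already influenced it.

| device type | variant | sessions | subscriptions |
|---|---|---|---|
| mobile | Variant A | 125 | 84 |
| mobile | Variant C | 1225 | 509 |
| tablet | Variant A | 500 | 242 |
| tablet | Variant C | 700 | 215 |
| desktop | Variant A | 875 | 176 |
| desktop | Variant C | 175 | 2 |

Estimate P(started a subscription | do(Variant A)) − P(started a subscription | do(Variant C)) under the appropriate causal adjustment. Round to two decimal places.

Within every device type level Variant A has the higher rate, yet pooled Variant C does — Simpson's reversal.
Device type is downstream of the variant. One should not condition on a consequence of treatment, so the overall rates are the right comparison.
The causal difference is the pooled difference: 0.335 − 0.346 = -0.011.

-0.01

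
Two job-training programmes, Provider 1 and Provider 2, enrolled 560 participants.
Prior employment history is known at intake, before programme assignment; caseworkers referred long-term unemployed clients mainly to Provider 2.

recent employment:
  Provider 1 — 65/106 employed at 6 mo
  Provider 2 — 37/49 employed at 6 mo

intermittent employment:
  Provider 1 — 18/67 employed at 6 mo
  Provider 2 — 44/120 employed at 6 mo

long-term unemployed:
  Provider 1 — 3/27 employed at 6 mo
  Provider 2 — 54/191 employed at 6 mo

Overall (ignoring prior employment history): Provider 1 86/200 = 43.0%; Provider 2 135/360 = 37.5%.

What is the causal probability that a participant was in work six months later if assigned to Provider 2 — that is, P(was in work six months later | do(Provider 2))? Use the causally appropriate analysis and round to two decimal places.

0.44

The prior employment history-specific comparison favours Provider 2 throughout, but the pooled figures favour Provider 1. The question is whether to condition on prior employment history.
Prior employment history is set before the programme has any effect — it is not caused by the programme — and it independently drives the outcome. That makes it a confounder, so the causal comparison is within prior employment history levels.
Standardising Provider 2 to the population prior employment history mix: 0.277·37/49 + 0.334·44/120 + 0.389·54/191 = 0.442.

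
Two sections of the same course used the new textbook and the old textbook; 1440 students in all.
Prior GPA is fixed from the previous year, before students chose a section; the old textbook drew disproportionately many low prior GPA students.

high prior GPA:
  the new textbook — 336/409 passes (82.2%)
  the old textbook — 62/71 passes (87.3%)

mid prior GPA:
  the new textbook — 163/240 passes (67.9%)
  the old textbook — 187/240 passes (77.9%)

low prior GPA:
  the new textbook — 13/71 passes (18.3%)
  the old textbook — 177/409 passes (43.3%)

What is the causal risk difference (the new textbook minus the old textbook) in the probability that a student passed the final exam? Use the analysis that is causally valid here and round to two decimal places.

-0.13

Since prior GPA band is a pre-existing factor (not a product of the teaching method) and it affects the outcome on its own, it is a confounder. The stratified rates, not the pooled rate, identify the causal effect.
Adjusting over the population distribution of prior GPA band: 0.333·(0.822−0.873) + 0.333·(0.679−0.779) + 0.333·(0.183−0.433) = -0.134.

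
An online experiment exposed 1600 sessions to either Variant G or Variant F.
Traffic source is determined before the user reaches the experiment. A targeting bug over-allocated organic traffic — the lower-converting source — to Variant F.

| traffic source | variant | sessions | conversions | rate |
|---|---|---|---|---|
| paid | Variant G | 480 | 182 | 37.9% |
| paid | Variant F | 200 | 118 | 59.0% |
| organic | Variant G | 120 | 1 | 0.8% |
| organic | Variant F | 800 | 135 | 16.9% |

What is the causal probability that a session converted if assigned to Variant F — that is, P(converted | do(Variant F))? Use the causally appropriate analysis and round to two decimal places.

The stratified and pooled comparisons disagree (Variant F wins within each traffic source; Variant G wins overall), so the answer turns on the causal role of traffic source.
Nothing the variant does changes traffic source; the imbalance is an allocation artefact. With traffic source also predicting the outcome, the pooled figure is confounded, and the within-stratum comparison is the causal one.
Standardising Variant F to the population traffic source mix: 0.425·118/200 + 0.575·135/800 = 0.348.

0.35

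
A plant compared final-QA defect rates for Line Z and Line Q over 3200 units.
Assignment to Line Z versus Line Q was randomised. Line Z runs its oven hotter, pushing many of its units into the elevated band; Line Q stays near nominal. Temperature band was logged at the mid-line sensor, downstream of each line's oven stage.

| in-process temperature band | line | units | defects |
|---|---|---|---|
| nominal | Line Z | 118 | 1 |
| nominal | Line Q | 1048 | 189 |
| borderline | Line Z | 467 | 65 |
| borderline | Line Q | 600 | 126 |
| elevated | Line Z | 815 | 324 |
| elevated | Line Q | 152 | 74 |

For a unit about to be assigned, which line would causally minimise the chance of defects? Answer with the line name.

Line Q

Within every in-process temperature band level Line Z has the lower rate, yet pooled Line Q does — Simpson's reversal.
In-process temperature band lies on the pathway line → in-process temperature band → outcome, so adjusting for it blocks the indirect effect. For the total causal effect of line, use the unadjusted pooled rates.
Pooled: Line Z 27.9% vs Line Q 21.6%; Line Q is lower overall.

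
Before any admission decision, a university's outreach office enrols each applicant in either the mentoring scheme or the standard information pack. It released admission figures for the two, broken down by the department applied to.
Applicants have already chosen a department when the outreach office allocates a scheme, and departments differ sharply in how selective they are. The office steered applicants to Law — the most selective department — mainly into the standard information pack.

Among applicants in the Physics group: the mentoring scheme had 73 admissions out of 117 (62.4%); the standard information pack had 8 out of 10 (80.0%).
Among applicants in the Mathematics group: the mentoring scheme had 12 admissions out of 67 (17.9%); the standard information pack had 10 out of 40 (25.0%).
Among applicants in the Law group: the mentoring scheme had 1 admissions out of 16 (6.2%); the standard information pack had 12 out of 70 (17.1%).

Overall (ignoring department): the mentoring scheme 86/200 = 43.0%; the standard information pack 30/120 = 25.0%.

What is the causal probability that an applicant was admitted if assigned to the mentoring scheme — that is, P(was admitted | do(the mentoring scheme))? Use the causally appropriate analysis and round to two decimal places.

the standard information pack is higher inside every department stratum but the mentoring scheme is higher in aggregate. Whether to stratify depends on how department relates to the outreach scheme.
Department satisfies the back-door criterion: it is not a descendant of the outreach scheme, and it blocks the spurious path from outreach scheme to outcome. Adjusting for it (i.e., using the within-department rates) gives the causal effect.
Standardising the mentoring scheme to the population department mix: 0.397·73/117 + 0.334·12/67 + 0.269·1/16 = 0.324.

0.32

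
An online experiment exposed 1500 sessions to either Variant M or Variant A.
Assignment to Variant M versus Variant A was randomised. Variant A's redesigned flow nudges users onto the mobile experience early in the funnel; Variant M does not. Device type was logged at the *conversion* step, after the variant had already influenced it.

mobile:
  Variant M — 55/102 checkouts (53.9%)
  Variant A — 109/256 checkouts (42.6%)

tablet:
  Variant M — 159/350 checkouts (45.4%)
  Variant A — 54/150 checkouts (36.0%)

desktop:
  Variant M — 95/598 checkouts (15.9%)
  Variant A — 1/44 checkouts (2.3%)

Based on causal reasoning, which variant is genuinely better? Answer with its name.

Variant M is higher inside every device type stratum but Variant A is higher in aggregate. Whether to stratify depends on how device type relates to the variant.
Device type lies on the pathway variant → device type → outcome, so adjusting for it blocks the indirect effect. For the total causal effect of variant, use the unadjusted pooled rates.
Pooled: Variant M 29.4% vs Variant A 36.4%; Variant A is higher overall.

Variant A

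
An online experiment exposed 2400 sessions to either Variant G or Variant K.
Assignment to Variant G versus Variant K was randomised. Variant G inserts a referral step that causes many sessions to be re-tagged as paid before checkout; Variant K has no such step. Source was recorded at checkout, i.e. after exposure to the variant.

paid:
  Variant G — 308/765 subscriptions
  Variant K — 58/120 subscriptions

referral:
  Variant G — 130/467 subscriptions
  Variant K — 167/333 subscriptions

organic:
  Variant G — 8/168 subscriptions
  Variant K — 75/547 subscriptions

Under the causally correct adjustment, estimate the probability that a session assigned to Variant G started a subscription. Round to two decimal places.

The distribution of traffic source is itself part of what the variant does — it is an intermediate outcome. Holding it fixed would remove that part of the effect; the total effect is the pooled difference.
So P(outcome | do(Variant G)) is just the pooled rate for Variant G: 446/1400 = 0.319.

0.32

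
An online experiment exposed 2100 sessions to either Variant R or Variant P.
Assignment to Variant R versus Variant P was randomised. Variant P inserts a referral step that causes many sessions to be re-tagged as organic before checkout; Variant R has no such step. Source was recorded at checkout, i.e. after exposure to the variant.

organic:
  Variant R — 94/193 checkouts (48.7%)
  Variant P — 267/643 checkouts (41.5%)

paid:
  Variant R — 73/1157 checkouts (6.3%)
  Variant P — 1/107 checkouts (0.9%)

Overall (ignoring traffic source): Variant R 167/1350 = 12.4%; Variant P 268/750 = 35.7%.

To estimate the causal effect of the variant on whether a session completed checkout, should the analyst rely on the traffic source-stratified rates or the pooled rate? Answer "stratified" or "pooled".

pooled

Stratifying would compare variants among sessions the variants themselves sorted into traffic source groups — a form of selection on an intermediate. The unconditioned pooled rates give the total causal effect.
Pooled: Variant R 12.4% vs Variant P 35.7%; Variant P is higher overall.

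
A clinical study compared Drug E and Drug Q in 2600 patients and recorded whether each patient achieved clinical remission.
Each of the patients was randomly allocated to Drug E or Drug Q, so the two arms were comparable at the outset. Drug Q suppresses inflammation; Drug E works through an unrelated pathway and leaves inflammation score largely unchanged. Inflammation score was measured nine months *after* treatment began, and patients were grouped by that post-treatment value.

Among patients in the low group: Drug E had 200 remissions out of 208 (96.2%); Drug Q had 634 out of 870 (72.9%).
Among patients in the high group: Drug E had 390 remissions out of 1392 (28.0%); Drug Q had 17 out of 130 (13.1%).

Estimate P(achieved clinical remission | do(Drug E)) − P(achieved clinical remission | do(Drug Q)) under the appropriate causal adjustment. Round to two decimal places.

-0.28

Because the drug influences inflammation score, inflammation score is a post-treatment mediator, not a confounder. Stratifying on it would bias the estimate; the causal effect is the crude pooled difference.
The causal difference is the pooled difference: 0.369 − 0.651 = -0.282.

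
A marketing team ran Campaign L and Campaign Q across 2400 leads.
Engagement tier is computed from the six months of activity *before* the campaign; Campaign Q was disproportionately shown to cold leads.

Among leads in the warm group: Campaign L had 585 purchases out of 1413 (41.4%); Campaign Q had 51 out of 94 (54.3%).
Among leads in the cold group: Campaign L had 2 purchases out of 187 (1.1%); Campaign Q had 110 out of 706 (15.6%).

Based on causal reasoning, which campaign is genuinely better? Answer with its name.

Campaign Q

The engagement tier-specific comparison favours Campaign Q throughout, but the pooled figures favour Campaign L. The question is whether to condition on engagement tier.
Nothing the campaign does changes engagement tier; the imbalance is an allocation artefact. With engagement tier also predicting the outcome, the pooled figure is confounded, and the within-stratum comparison is the causal one.
Within each level — warm: 41.4% vs 54.3%; cold: 1.1% vs 15.6% — Campaign Q is higher every time.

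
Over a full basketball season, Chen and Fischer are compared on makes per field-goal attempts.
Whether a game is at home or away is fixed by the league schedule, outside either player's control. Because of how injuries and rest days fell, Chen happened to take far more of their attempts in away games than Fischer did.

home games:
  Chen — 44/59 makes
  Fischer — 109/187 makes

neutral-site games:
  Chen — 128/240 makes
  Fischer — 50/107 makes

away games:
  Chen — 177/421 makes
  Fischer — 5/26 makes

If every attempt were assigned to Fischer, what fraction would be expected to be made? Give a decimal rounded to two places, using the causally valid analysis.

Since game venue is a pre-existing factor (not a product of the player) and it affects the outcome on its own, it is a confounder. The stratified rates, not the pooled rate, identify the causal effect.
Standardising Fischer to the population game venue mix: 0.237·109/187 + 0.334·50/107 + 0.430·5/26 = 0.376.

0.38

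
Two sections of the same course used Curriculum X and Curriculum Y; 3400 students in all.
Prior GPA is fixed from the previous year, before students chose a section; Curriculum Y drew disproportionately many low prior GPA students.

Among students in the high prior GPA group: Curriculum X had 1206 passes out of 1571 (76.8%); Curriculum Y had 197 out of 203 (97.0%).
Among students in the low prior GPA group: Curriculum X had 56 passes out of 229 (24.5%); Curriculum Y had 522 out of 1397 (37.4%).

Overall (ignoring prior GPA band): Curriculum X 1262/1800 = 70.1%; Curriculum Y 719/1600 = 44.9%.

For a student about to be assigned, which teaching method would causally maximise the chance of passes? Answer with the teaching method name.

The imbalance in prior GPA band arose from how students were allocated, not from anything the teaching method did; and prior GPA band independently affects the outcome. The pooled gap is confounded — condition on prior GPA band.
Within each level — high prior GPA: 76.8% vs 97.0%; low prior GPA: 24.5% vs 37.4% — Curriculum Y is higher every time.

Curriculum Y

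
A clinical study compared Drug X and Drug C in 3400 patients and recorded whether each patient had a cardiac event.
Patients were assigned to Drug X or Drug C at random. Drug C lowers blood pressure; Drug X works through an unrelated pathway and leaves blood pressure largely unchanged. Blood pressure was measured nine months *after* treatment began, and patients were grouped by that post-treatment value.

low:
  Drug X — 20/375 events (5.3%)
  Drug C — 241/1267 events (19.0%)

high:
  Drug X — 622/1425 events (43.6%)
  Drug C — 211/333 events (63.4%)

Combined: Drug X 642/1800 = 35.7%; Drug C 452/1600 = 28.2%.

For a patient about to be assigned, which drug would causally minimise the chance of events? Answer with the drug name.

The blood pressure-specific comparison favours Drug X throughout, but the pooled figures favour Drug C. The question is whether to condition on blood pressure.
Blood pressure is recorded after the drug and is itself shifted by it — it sits on the causal path from drug to outcome. Conditioning on a mediator would strip out part of the effect we want; the pooled comparison gives the total causal effect.
Pooled: Drug X 35.7% vs Drug C 28.2%; Drug C is lower overall.

Drug C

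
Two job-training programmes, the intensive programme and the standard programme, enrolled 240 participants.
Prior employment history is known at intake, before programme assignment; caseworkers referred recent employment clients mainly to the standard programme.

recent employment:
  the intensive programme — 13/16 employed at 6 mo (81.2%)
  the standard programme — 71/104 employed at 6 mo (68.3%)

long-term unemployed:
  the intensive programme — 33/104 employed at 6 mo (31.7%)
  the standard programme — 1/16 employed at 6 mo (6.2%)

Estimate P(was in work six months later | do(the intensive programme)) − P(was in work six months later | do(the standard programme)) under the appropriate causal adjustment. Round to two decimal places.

+0.19

the intensive programme is higher inside every prior employment history stratum but the standard programme is higher in aggregate. Whether to stratify depends on how prior employment history relates to the programme.
Prior employment history satisfies the back-door criterion: it is not a descendant of the programme, and it blocks the spurious path from programme to outcome. Adjusting for it (i.e., using the within-prior employment history rates) gives the causal effect.
Adjusting over the population distribution of prior employment history: 0.500·(0.812−0.683) + 0.500·(0.317−0.062) = +0.192.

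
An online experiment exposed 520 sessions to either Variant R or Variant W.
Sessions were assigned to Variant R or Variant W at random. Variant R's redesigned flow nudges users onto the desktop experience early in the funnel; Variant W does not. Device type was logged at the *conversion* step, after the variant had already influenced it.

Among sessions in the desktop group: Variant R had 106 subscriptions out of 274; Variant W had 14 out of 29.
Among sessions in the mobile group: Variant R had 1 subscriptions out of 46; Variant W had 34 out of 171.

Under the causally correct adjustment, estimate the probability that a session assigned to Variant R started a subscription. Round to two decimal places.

Variant W is higher inside every device type stratum but Variant R is higher in aggregate. Whether to stratify depends on how device type relates to the variant.
Stratifying would compare variants among sessions the variants themselves sorted into device type groups — a form of selection on an intermediate. The unconditioned pooled rates give the total causal effect.
So P(outcome | do(Variant R)) is just the pooled rate for Variant R: 107/320 = 0.334.

0.33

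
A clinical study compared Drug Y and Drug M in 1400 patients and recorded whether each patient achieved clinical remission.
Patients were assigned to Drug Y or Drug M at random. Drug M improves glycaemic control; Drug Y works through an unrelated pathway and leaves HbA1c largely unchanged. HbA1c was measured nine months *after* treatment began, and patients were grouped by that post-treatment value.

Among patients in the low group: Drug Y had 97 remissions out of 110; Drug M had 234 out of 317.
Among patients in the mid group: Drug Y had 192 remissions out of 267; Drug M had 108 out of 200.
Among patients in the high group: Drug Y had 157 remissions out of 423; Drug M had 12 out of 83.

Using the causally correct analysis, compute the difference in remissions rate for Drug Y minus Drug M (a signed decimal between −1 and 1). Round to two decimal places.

HbA1c is downstream of the drug. One should not condition on a consequence of treatment, so the overall rates are the right comparison.
The causal difference is the pooled difference: 0.557 − 0.590 = -0.033.

-0.03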